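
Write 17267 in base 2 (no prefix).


17267 = 100001101110011 in binary

100001101110011


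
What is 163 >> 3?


0b10100011 >> 3 = 0b10100 = 20

20


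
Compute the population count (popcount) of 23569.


0b101110000010001 has 6 set bits

6


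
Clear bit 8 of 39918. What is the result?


39918 & ~(1 << 8) = 39662

39662


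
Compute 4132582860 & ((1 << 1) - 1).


4132582860 & 1 = 0

0


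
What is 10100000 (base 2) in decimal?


10100000 in decimal = 160

160


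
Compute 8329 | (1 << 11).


8329 | (1 << 11) = 8329 | 2048 = 10377

10377


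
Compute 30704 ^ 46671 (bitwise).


0b111011111110000 ^ 0b1011011001001111 = 0b1100000110111111 = 49599

49599


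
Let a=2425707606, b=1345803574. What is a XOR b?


2425707606 ^ 1345803574 = 3231844704

3231844704


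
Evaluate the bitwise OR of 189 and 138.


0b10111101 | 0b10001010 = 0b10111111 = 191

191


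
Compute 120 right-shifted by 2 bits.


0b1111000 >> 2 = 0b11110 = 30

30


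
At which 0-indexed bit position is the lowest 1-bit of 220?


0b11011100. Lowest set bit at position 2

2


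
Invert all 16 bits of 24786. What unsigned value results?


24786 ^ 65535 = 40749

40749


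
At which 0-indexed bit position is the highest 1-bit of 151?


0b10010111. Highest set bit at position 7

7


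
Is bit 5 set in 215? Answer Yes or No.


0b11010111, bit 5 = 0. No

No


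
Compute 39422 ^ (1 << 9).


39422 ^ (1 << 9) = 39422 ^ 512 = 39934

39934


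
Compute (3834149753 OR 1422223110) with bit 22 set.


Step 1: 3834149753 | 1422223110 = 4107108223
Step 2: 4107108223 | (1 << 22) = 4107108223 | 4194304 = 4107108223

4107108223


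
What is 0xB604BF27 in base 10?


B604BF27 hex = 3053764391 decimal

3053764391


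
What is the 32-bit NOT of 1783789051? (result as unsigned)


~0b1101010010100100111010111111011 = 0b10010101101011011000101000000100 = 2511178244 (32-bit unsigned)

2511178244


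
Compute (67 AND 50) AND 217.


Step 1: 67 & 50 = 2
Step 2: 2 & 217 = 0

0


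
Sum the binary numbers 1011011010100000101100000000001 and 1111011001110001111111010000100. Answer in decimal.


1011011010100000101100000000001 + 1111011001110001111111010000100 = 11010110100010010101011010000101 = 3599324805

3599324805


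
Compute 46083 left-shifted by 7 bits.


0b1011010000000011 << 7 = 0b10110100000000110000000 = 5898624

5898624


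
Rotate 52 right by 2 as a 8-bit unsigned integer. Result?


Rotate 0b110100 right by 2 (8-bit) = 0b1101 = 13

13


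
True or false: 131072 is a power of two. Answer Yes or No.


0b100000000000000000. Only one bit set => Yes

Yes


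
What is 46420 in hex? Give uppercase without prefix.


46420 = B554 hex

B554


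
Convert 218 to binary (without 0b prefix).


218 = 11011010 in binary

11011010


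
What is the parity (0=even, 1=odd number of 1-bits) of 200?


0b11001000 has 3 ones => parity 1

1


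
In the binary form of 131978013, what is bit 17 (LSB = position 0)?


0b111110111011101001100011101, position 17 = 0

0


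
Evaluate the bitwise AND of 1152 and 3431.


0b10010000000 & 0b110101100111 = 0b10000000000 = 1024

1024


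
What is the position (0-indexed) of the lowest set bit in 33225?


0b1000000111001001. Lowest set bit at position 0

0


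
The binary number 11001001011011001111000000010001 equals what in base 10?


11001001011011001111000000010001 in decimal = 3379359761

3379359761


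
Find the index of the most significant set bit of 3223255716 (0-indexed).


0b11000000000111101111101010100100. Highest set bit at position 31

31


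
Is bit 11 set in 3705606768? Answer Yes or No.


0b11011100110111110001001001110000, bit 11 = 0. No

No


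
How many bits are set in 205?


0b11001101 has 5 set bits

5


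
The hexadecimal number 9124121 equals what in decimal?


9124121 hex = 152191265 decimal

152191265


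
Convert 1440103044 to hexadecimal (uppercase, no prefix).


1440103044 = 55D63A84 hex

55D63A84


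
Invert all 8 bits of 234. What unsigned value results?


234 ^ 255 = 21

21


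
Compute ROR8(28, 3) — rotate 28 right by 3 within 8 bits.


Rotate 0b11100 right by 3 (8-bit) = 0b10000011 = 131

131


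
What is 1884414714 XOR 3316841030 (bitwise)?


0b1110000010100011110001011111010 ^ 0b11000101101100101111101001000110 = 0b10110101111000110001100010111100 = 3051559100

3051559100


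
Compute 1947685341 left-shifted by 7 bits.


0b1110100000101110101000111011101 << 7 = 0b11101000001011101010001110111010000000 = 249303723648

249303723648


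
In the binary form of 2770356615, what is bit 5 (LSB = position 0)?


0b10100101001000000100100110000111, position 5 = 0

0


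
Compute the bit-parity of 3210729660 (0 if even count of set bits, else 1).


0b10111111010111111101100010111100 has 22 ones => parity 0

0


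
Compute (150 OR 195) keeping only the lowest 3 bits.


Step 1: 150 | 195 = 215
Step 2: 215 & 7 = 7

7


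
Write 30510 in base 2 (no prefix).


30510 = 111011100101110 in binary

111011100101110


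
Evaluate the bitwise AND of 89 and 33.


0b1011001 & 0b100001 = 0b1 = 1

1


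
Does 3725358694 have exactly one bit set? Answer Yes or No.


0b11011110000011000111011001100110. Multiple bits set => No

No


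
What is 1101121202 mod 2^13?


1101121202 & 8191 = 1714

1714


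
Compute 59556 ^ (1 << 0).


59556 ^ (1 << 0) = 59556 ^ 1 = 59557

59557


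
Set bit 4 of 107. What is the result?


107 | (1 << 4) = 107 | 16 = 123

123


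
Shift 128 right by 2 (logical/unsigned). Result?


0b10000000 >> 2 = 0b100000 = 32

32


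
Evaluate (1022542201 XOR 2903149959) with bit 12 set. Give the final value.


Step 1: 1022542201 ^ 2903149959 = 2448968958
Step 2: 2448968958 | (1 << 12) = 2448968958 | 4096 = 2448973054

2448973054


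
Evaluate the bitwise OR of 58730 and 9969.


0b1110010101101010 | 0b10011011110001 = 0b1110011111111011 = 59387

59387


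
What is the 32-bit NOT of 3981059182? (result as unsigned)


~0b11101101010010100010010001101110 = 0b10010101101011101101110010001 = 313908113 (32-bit unsigned)

313908113


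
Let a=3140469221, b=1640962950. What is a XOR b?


3140469221 ^ 1640962950 = 3672169059

3672169059


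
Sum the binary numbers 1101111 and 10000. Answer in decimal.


1101111 + 10000 = 1111111 = 127

127


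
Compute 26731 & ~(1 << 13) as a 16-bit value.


26731 & ~(1 << 13) = 18539

18539


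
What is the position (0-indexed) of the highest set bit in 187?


0b10111011. Highest set bit at position 7

7


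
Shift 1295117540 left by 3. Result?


0b1001101001100011110110011100100 << 3 = 0b1001101001100011110110011100100000 = 10360940320

10360940320


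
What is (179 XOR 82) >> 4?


Step 1: 179 ^ 82 = 225
Step 2: 225 >> 4 = 14

14


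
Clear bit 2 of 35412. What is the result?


35412 & ~(1 << 2) = 35408

35408


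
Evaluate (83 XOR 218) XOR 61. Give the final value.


Step 1: 83 ^ 218 = 137
Step 2: 137 ^ 61 = 180

180


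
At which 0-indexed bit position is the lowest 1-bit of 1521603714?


0b1011010101100011101010010000010. Lowest set bit at position 1

1


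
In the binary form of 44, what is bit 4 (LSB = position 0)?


0b101100, position 4 = 0

0


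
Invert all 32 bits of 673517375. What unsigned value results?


673517375 ^ 4294967295 = 3621449920

3621449920


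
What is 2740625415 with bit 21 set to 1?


2740625415 | (1 << 21) = 2740625415 | 2097152 = 2742722567

2742722567


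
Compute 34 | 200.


0b100010 | 0b11001000 = 0b11101010 = 234

234


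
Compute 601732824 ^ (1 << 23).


601732824 ^ (1 << 23) = 601732824 ^ 8388608 = 593344216

593344216


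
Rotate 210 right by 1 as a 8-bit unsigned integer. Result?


Rotate 0b11010010 right by 1 (8-bit) = 0b1101001 = 105

105


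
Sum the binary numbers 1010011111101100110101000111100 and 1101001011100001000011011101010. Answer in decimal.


1010011111101100110101000111100 + 1101001011100001000011011101010 = 10111101011001101111000100100110 = 3177640230

3177640230


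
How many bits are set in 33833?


0b1000010000101001 has 5 set bits

5


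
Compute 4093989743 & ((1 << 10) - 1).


4093989743 & 1023 = 879

879


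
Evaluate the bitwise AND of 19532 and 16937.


0b100110001001100 & 0b100001000101001 = 0b100000000001000 = 16392

16392


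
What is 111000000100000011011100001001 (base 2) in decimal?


111000000100000011011100001001 in decimal = 940586761

940586761


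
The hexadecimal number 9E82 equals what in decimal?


9E82 hex = 40578 decimal

40578


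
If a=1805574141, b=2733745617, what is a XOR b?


1805574141 ^ 2733745617 = 3379526188

3379526188


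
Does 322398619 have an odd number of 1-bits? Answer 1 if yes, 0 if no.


0b10011001101110110100110011011 has 17 ones => parity 1

1


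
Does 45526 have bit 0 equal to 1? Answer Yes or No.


0b1011000111010110, bit 0 = 0. No

No


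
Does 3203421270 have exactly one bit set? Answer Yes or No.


0b10111110111100000101010001010110. Multiple bits set => No

No


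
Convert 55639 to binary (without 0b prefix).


55639 = 1101100101010111 in binary

1101100101010111


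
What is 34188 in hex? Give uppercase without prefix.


34188 = 858C hex

858C


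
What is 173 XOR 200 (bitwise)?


0b10101101 ^ 0b11001000 = 0b1100101 = 101

101


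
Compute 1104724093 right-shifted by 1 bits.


0b1000001110110001100000001111101 >> 1 = 0b100000111011000110000000111110 = 552362046

552362046


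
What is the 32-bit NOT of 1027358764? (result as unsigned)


~0b111101001111000100000000101100 = 0b11000010110000111011111111010011 = 3267608531 (32-bit unsigned)

3267608531


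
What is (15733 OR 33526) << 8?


Step 1: 15733 | 33526 = 49143
Step 2: 49143 << 8 = 12580608

12580608


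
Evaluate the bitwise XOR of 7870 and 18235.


0b1111010111110 ^ 0b100011100111011 = 0b101100110000101 = 22917

22917


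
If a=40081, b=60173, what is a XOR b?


40081 ^ 60173 = 30620

30620


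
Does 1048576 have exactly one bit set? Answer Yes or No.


0b100000000000000000000. Only one bit set => Yes

Yes


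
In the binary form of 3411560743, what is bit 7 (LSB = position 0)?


0b11001011010110000100100100100111, position 7 = 0

0


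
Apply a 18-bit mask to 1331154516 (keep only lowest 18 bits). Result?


1331154516 & 262143 = 249428

249428


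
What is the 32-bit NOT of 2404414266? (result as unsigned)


~0b10001111010100000111001100111010 = 0b1110000101011111000110011000101 = 1890553029 (32-bit unsigned)

1890553029


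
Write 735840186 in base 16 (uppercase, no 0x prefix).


735840186 = 2BDC07BA hex

2BDC07BA


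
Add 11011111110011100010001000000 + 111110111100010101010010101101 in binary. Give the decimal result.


11011111110011100010001000000 + 111110111100010101010010101101 = 1011010111010110001100011101101 = 1525356781

1525356781


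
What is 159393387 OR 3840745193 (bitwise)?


0b1001100000000010011001101011 | 0b11100100111011010001111011101001 = 0b11101101111011010011111011101011 = 3991748331

3991748331


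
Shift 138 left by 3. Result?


0b10001010 << 3 = 0b10001010000 = 1104

1104


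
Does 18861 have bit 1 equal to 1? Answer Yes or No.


0b100100110101101, bit 1 = 0. No

No


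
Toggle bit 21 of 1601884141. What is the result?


1601884141 ^ (1 << 21) = 1601884141 ^ 2097152 = 1599786989

1599786989


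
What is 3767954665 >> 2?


0b11100000100101100110110011101001 >> 2 = 0b111000001001011001101100111010 = 941988666

941988666


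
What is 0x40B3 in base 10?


40B3 hex = 16563 decimal

16563


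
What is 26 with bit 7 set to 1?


26 | (1 << 7) = 26 | 128 = 154

154


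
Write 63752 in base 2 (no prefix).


63752 = 1111100100001000 in binary

1111100100001000


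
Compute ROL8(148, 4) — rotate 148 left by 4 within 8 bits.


Rotate 0b10010100 left by 4 (8-bit) = 0b1001001 = 73

73


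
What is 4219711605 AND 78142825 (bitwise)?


0b11111011100000111011000001110101 & 0b100101010000101110101101001 = 0b100000000001000001100001 = 8392801

8392801


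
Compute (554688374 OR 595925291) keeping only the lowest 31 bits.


Step 1: 554688374 | 595925291 = 596631423
Step 2: 596631423 & 2147483647 = 596631423

596631423


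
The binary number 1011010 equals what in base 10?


1011010 in decimal = 90

90


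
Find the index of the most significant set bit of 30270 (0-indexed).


0b111011000111110. Highest set bit at position 14

14


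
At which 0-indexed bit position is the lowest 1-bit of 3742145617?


0b11011111000011001001110001010001. Lowest set bit at position 0

0


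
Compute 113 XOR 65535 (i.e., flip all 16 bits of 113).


113 ^ 65535 = 65422

65422


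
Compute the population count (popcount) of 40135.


0b1001110011000111 has 9 set bits

9


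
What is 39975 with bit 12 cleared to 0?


39975 & ~(1 << 12) = 35879

35879


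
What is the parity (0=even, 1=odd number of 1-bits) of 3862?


0b111100010110 has 7 ones => parity 1

1


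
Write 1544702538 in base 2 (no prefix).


1544702538 = 1011100000100100100101001001010 in binary

1011100000100100100101001001010


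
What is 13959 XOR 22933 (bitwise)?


0b11011010000111 ^ 0b101100110010101 = 0b110111100010010 = 28434

28434


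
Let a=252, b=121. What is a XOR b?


252 ^ 121 = 133

133


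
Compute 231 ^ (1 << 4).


231 ^ (1 << 4) = 231 ^ 16 = 247

247


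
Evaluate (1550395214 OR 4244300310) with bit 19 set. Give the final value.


Step 1: 1550395214 | 4244300310 = 4244367198
Step 2: 4244367198 | (1 << 19) = 4244367198 | 524288 = 4244367198

4244367198


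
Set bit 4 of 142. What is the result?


142 | (1 << 4) = 142 | 16 = 158

158


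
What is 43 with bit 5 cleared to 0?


43 & ~(1 << 5) = 11

11


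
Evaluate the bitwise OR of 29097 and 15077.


0b111000110101001 | 0b11101011100101 = 0b111101111101101 = 31725

31725


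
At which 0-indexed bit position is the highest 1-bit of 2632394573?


0b10011100111001110010011101001101. Highest set bit at position 31

31


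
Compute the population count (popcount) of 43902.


0b1010101101111110 has 11 set bits

11


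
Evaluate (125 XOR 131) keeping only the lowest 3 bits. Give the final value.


Step 1: 125 ^ 131 = 254
Step 2: 254 & 7 = 6

6


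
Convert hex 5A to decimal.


5A hex = 90 decimal

90


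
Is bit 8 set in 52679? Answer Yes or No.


0b1100110111000111, bit 8 = 1. Yes

Yes


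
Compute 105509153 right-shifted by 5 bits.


0b110010010011111000100100001 >> 5 = 0b1100100100111110001001 = 3297161

3297161


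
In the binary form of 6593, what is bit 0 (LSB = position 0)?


0b1100111000001, position 0 = 1

1


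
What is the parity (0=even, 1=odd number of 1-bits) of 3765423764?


0b11100000011011111100111010010100 has 17 ones => parity 1

1


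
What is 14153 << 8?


0b11011101001001 << 8 = 0b1101110100100100000000 = 3623168

3623168


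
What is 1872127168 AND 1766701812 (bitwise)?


0b1101111100101100110010011000000 & 0b1101001010011011011101011110100 = 0b1101001000001000010000011000000 = 1761878208

1761878208


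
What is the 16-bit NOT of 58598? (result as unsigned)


~0b1110010011100110 = 0b1101100011001 = 6937 (16-bit unsigned)

6937


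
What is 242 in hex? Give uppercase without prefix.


242 = F2 hex

F2


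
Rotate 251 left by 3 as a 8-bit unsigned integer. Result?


Rotate 0b11111011 left by 3 (8-bit) = 0b11011111 = 223

223


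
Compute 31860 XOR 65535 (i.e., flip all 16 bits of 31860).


31860 ^ 65535 = 33675

33675


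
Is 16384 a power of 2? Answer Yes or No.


0b100000000000000. Only one bit set => Yes

Yes


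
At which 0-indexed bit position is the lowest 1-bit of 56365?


0b1101110000101101. Lowest set bit at position 0

0


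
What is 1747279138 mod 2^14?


1747279138 & 16383 = 7458

7458


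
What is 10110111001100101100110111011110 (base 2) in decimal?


10110111001100101100110111011110 in decimal = 3073560030

3073560030


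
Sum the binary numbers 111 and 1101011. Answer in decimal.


111 + 1101011 = 1110010 = 114

114


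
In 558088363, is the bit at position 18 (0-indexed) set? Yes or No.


0b100001010000111100000010101011, bit 18 = 0. No

No


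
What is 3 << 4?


0b11 << 4 = 0b110000 = 48

48


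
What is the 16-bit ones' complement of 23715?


23715 ^ 65535 = 41820

41820


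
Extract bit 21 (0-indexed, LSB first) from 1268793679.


0b1001011101000000100000101001111, position 21 = 1

1


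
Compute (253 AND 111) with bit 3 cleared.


Step 1: 253 & 111 = 109
Step 2: 109 & ~(1 << 3) = 101

101


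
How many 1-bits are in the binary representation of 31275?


0b111101000101011 has 9 set bits

9


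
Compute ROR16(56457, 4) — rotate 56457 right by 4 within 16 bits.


Rotate 0b1101110010001001 right by 4 (16-bit) = 0b1001110111001000 = 40392

40392


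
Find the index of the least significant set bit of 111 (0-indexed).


0b1101111. Lowest set bit at position 0

0


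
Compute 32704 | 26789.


0b111111111000000 | 0b110100010100101 = 0b111111111100101 = 32741

32741


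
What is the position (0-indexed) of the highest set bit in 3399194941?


0b11001010100110111001100100111101. Highest set bit at position 31

31


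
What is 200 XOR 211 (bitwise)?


0b11001000 ^ 0b11010011 = 0b11011 = 27

27


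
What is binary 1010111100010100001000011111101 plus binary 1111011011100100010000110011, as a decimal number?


1010111100010100001000011111101 + 1111011011100100010000110011 = 1100110111110000101010100110000 = 1727550768

1727550768


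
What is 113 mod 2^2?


113 & 3 = 1

1


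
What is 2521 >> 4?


0b100111011001 >> 4 = 0b10011101 = 157

157


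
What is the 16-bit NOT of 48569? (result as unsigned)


~0b1011110110111001 = 0b100001001000110 = 16966 (16-bit unsigned)

16966


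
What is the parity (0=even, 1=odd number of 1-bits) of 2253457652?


0b10000110010100010000100011110100 has 12 ones => parity 0

0


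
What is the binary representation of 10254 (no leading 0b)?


10254 = 10100000001110 in binary

10100000001110


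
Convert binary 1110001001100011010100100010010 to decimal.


1110001001100011010100100010010 in decimal = 1899079954

1899079954


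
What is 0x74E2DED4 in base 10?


74E2DED4 hex = 1961025236 decimal

1961025236


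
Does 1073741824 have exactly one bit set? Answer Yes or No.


0b1000000000000000000000000000000. Only one bit set => Yes

Yes


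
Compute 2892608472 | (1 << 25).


2892608472 | (1 << 25) = 2892608472 | 33554432 = 2926162904

2926162904


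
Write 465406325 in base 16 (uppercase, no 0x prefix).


465406325 = 1BBD8975 hex

1BBD8975


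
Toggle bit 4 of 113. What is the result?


113 ^ (1 << 4) = 113 ^ 16 = 97

97


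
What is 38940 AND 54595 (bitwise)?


0b1001100000011100 & 0b1101010101000011 = 0b1001000000000000 = 36864

36864


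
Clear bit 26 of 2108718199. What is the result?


2108718199 & ~(1 << 26) = 2041609335

2041609335


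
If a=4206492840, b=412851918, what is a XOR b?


4206492840 ^ 412851918 = 3793904230

3793904230


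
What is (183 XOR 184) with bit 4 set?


Step 1: 183 ^ 184 = 15
Step 2: 15 | (1 << 4) = 15 | 16 = 31

31


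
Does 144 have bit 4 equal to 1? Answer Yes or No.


0b10010000, bit 4 = 1. Yes

Yes


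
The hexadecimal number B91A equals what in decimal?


B91A hex = 47386 decimal

47386


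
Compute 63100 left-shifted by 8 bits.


0b1111011001111100 << 8 = 0b111101100111110000000000 = 16153600

16153600


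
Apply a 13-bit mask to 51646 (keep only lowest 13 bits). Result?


51646 & 8191 = 2494

2494


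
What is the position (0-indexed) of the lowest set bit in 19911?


0b100110111000111. Lowest set bit at position 0

0


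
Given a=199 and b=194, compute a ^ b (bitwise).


199 ^ 194 = 5

5


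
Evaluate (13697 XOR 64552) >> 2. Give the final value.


Step 1: 13697 ^ 64552 = 51625
Step 2: 51625 >> 2 = 12906

12906


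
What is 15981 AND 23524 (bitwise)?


0b11111001101101 & 0b101101111100100 = 0b1101001100100 = 6756

6756


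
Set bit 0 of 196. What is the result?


196 | (1 << 0) = 196 | 1 = 197

197


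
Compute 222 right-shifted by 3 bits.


0b11011110 >> 3 = 0b11011 = 27

27


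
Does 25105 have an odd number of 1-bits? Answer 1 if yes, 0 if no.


0b110001000010001 has 5 ones => parity 1

1


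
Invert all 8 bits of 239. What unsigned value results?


239 ^ 255 = 16

16


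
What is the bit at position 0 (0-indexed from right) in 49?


0b110001, position 0 = 1

1


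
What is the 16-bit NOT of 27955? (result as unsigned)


~0b110110100110011 = 0b1001001011001100 = 37580 (16-bit unsigned)

37580


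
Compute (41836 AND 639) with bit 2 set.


Step 1: 41836 & 639 = 620
Step 2: 620 | (1 << 2) = 620 | 4 = 620

620


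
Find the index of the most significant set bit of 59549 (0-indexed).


0b1110100010011101. Highest set bit at position 15

15


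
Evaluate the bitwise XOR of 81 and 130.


0b1010001 ^ 0b10000010 = 0b11010011 = 211

211


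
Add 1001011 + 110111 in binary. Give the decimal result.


1001011 + 110111 = 10000010 = 130

130


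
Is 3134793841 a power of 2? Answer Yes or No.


0b10111010110110010010100001110001. Multiple bits set => No

No


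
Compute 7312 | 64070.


0b1110010010000 | 0b1111101001000110 = 0b1111111011010110 = 65238

65238


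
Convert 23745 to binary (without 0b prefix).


23745 = 101110011000001 in binary

101110011000001


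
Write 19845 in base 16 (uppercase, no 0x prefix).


19845 = 4D85 hex

4D85


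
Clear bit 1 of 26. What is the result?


26 & ~(1 << 1) = 24

24


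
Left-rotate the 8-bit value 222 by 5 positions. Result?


Rotate 0b11011110 left by 5 (8-bit) = 0b11011011 = 219

219


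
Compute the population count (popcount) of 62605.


0b1111010010001101 has 9 set bits

9


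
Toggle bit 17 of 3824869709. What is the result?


3824869709 ^ (1 << 17) = 3824869709 ^ 131072 = 3824738637

3824738637


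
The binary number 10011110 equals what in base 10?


10011110 in decimal = 158

158


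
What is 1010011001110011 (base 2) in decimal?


1010011001110011 in decimal = 42611

42611


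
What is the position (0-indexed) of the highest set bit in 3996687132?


0b11101110001110001001101100011100. Highest set bit at position 31

31


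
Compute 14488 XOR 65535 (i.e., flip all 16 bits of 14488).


14488 ^ 65535 = 51047

51047


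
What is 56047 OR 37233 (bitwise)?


0b1101101011101111 | 0b1001000101110001 = 0b1101101111111111 = 56319

56319


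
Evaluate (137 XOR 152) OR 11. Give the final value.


Step 1: 137 ^ 152 = 17
Step 2: 17 | 11 = 27

27


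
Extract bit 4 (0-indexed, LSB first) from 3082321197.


0b10110111101110000111110100101101, position 4 = 0

0


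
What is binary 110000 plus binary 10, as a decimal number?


110000 + 10 = 110010 = 50

50


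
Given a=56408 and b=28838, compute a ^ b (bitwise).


56408 ^ 28838 = 44286

44286


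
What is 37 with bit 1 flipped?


37 ^ (1 << 1) = 37 ^ 2 = 39

39


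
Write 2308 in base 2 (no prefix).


2308 = 100100000100 in binary

100100000100


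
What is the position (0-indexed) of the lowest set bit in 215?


0b11010111. Lowest set bit at position 0

0


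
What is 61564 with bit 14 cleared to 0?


61564 & ~(1 << 14) = 45180

45180


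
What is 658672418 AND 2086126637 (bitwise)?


0b100111010000101000101100100010 & 0b1111100010101111100010000101101 = 0b100100010000101000000000100000 = 608337952

608337952


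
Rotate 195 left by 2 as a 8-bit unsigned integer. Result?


Rotate 0b11000011 left by 2 (8-bit) = 0b1111 = 15

15


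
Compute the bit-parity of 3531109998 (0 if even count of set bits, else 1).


0b11010010011110000111011001101110 has 18 ones => parity 0

0


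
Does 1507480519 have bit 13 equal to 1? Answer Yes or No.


0b1011001110110100101001111000111, bit 13 = 0. No

No


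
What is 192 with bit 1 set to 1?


192 | (1 << 1) = 192 | 2 = 194

194


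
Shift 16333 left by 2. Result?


0b11111111001101 << 2 = 0b1111111100110100 = 65332

65332


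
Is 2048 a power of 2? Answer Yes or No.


0b100000000000. Only one bit set => Yes

Yes


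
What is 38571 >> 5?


0b1001011010101011 >> 5 = 0b10010110101 = 1205

1205


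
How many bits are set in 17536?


0b100010010000000 has 3 set bits

3


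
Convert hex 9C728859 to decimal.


9C728859 hex = 2624751705 decimal

2624751705


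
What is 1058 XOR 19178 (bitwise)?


0b10000100010 ^ 0b100101011101010 = 0b100111011001000 = 20168

20168


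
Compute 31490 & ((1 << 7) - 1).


31490 & 127 = 2

2


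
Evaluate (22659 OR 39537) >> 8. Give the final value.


Step 1: 22659 | 39537 = 56051
Step 2: 56051 >> 8 = 218

218


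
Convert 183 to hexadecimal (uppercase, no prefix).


183 = B7 hex

B7


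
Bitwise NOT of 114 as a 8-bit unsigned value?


~0b1110010 = 0b10001101 = 141 (8-bit unsigned)

141


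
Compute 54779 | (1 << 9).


54779 | (1 << 9) = 54779 | 512 = 55291

55291


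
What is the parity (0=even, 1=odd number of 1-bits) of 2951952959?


0b10101111111100110011101000111111 has 22 ones => parity 0

0


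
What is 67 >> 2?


0b1000011 >> 2 = 0b10000 = 16

16


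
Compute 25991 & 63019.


0b110010110000111 & 0b1111011000101011 = 0b110010000000011 = 25603

25603


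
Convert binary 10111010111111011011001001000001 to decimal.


10111010111111011011001001000001 in decimal = 3137188417

3137188417


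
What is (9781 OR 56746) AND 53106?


Step 1: 9781 | 56746 = 65471
Step 2: 65471 & 53106 = 53042

53042


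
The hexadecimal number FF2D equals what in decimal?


FF2D hex = 65325 decimal

65325


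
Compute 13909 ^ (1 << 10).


13909 ^ (1 << 10) = 13909 ^ 1024 = 12885

12885


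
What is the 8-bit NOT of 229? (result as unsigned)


~0b11100101 = 0b11010 = 26 (8-bit unsigned)

26


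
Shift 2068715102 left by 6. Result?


0b1111011010011100001011001011110 << 6 = 0b1111011010011100001011001011110000000 = 132397766528

132397766528


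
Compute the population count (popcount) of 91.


0b1011011 has 5 set bits

5


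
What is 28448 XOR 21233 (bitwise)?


0b110111100100000 ^ 0b101001011110001 = 0b11110111010001 = 15825

15825


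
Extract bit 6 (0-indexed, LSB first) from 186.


0b10111010, position 6 = 0

0


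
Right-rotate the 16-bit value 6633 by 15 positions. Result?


Rotate 0b1100111101001 right by 15 (16-bit) = 0b11001111010010 = 13266

13266


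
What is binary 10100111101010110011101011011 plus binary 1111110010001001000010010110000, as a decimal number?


10100111101010110011101011011 + 1111110010001001000010010110000 = 10010011001110011110110000001011 = 2470046731

2470046731


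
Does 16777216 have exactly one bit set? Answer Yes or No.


0b1000000000000000000000000. Only one bit set => Yes

Yes


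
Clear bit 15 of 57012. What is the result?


57012 & ~(1 << 15) = 24244

24244


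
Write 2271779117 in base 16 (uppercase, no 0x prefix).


2271779117 = 8768992D hex

8768992D


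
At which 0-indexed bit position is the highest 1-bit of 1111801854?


0b1000010010001001011111111111110. Highest set bit at position 30

30


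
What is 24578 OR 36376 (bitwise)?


0b110000000000010 | 0b1000111000011000 = 0b1110111000011010 = 60954

60954


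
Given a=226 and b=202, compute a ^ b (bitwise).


226 ^ 202 = 40

40


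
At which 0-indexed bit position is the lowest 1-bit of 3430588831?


0b11001100011110101010000110011111. Lowest set bit at position 0

0


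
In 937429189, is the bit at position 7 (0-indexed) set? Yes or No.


0b110111111000000000100011000101, bit 7 = 1. Yes

Yes


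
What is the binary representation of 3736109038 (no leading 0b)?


3736109038 = 11011110101100000111111111101110 in binary

11011110101100000111111111101110


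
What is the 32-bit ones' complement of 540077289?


540077289 ^ 4294967295 = 3754890006

3754890006


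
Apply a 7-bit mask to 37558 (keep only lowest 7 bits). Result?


37558 & 127 = 54

54


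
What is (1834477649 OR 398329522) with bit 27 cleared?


Step 1: 1834477649 | 398329522 = 2147479283
Step 2: 2147479283 & ~(1 << 27) = 2013261555

2013261555


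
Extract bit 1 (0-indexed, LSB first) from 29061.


0b111000110000101, position 1 = 0

0


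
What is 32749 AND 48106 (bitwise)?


0b111111111101101 & 0b1011101111101010 = 0b11101111101000 = 15336

15336


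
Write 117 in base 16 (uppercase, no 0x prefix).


117 = 75 hex

75


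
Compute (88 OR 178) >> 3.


Step 1: 88 | 178 = 250
Step 2: 250 >> 3 = 31

31


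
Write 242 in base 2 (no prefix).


242 = 11110010 in binary

11110010


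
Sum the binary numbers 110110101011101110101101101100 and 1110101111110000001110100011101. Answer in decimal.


110110101011101110101101101100 + 1110101111110000001110100011101 = 10101100101001110000100010001001 = 2896627849

2896627849


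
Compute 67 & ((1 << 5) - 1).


67 & 31 = 3

3


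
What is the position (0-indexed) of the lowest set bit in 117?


0b1110101. Lowest set bit at position 0

0


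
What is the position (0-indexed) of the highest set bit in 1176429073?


0b1000110000111101110001000010001. Highest set bit at position 30

30


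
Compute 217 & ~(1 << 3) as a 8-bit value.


217 & ~(1 << 3) = 209

209


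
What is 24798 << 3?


0b110000011011110 << 3 = 0b110000011011110000 = 198384

198384


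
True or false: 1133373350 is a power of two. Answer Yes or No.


0b1000011100011011110011110100110. Multiple bits set => No

No


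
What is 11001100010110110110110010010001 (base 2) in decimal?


11001100010110110110110010010001 in decimal = 3428543633

3428543633


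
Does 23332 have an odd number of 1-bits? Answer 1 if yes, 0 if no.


0b101101100100100 has 7 ones => parity 1

1


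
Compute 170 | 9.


0b10101010 | 0b1001 = 0b10101011 = 171

171


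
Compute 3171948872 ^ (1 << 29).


3171948872 ^ (1 << 29) = 3171948872 ^ 536870912 = 2635077960

2635077960


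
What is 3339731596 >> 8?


0b11000111000100000100001010001100 >> 8 = 0b110001110001000001000010 = 13045826

13045826


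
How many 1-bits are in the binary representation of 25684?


0b110010001010100 has 6 set bits

6


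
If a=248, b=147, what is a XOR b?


248 ^ 147 = 107

107


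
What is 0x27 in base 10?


27 hex = 39 decimal

39


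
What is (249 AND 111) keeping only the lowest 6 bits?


Step 1: 249 & 111 = 105
Step 2: 105 & 63 = 41

41


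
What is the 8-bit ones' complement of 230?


230 ^ 255 = 25

25


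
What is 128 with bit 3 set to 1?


128 | (1 << 3) = 128 | 8 = 136

136


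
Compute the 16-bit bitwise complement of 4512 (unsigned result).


~0b1000110100000 = 0b1110111001011111 = 61023 (16-bit unsigned)

61023


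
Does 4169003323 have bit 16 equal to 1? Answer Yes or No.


0b11111000011111011111000100111011, bit 16 = 1. Yes

Yes


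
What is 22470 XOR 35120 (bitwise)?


0b101011111000110 ^ 0b1000100100110000 = 0b1101111011110110 = 57078

57078


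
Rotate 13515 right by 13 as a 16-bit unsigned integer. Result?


Rotate 0b11010011001011 right by 13 (16-bit) = 0b1010011001011001 = 42585

42585


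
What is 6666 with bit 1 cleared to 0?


6666 & ~(1 << 1) = 6664

6664


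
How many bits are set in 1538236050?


0b1011011101011111001111010010010 has 19 set bits

19


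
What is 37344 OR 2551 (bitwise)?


0b1001000111100000 | 0b100111110111 = 0b1001100111110111 = 39415

39415


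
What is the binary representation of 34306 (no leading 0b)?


34306 = 1000011000000010 in binary

1000011000000010


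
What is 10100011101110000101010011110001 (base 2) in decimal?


10100011101110000101010011110001 in decimal = 2746766577

2746766577


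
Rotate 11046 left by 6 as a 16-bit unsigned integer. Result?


Rotate 0b10101100100110 left by 6 (16-bit) = 0b1100100110001010 = 51594

51594


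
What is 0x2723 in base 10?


2723 hex = 10019 decimal

10019


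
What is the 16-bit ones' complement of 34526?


34526 ^ 65535 = 31009

31009


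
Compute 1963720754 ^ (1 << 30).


1963720754 ^ (1 << 30) = 1963720754 ^ 1073741824 = 889978930

889978930


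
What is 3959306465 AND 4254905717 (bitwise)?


0b11101011111111100011100011100001 & 0b11111101100111001011010101110101 = 0b11101001100111000011000001100001 = 3919327329

3919327329


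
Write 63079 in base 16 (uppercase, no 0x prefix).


63079 = F667 hex

F667


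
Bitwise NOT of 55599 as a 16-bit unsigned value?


~0b1101100100101111 = 0b10011011010000 = 9936 (16-bit unsigned)

9936


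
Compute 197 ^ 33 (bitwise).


0b11000101 ^ 0b100001 = 0b11100100 = 228

228


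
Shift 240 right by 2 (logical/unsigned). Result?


0b11110000 >> 2 = 0b111100 = 60

60


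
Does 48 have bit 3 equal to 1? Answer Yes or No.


0b110000, bit 3 = 0. No

No


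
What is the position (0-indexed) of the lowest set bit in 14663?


0b11100101000111. Lowest set bit at position 0

0


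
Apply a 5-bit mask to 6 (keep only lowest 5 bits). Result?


6 & 31 = 6

6


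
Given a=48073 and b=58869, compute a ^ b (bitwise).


48073 ^ 58869 = 24124

24124


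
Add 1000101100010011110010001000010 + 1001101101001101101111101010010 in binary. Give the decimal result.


1000101100010011110010001000010 + 1001101101001101101111101010010 = 10010011001100001100001110010100 = 2469446548

2469446548


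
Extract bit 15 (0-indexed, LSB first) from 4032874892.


0b11110000011000001100100110001100, position 15 = 1

1


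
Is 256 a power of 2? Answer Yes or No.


0b100000000. Only one bit set => Yes

Yes


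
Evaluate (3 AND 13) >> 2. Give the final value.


Step 1: 3 & 13 = 1
Step 2: 1 >> 2 = 0

0


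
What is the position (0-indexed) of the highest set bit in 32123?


0b111110101111011. Highest set bit at position 14

14


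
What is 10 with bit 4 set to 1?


10 | (1 << 4) = 10 | 16 = 26

26


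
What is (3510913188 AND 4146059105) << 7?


Step 1: 3510913188 & 4146059105 = 3506716704
Step 2: 3506716704 << 7 = 448859738112

448859738112


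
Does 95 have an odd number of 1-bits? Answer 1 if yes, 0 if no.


0b1011111 has 6 ones => parity 0

0


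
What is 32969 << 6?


0b1000000011001001 << 6 = 0b1000000011001001000000 = 2110016

2110016


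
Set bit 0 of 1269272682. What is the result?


1269272682 | (1 << 0) = 1269272682 | 1 = 1269272683

1269272683


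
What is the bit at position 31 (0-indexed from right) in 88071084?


0b101001111111101101110101100, position 31 = 0

0


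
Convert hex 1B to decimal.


1B hex = 27 decimal

27


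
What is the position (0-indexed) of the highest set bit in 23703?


0b101110010010111. Highest set bit at position 14

14


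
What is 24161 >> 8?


0b101111001100001 >> 8 = 0b1011110 = 94

94


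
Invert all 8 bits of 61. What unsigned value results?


61 ^ 255 = 194

194


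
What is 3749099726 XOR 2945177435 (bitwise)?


0b11011111011101101011100011001110 ^ 0b10101111100010111101011101011011 = 0b1110000111111010110111110010101 = 1895657365

1895657365


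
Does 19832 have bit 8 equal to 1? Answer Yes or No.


0b100110101111000, bit 8 = 1. Yes

Yes


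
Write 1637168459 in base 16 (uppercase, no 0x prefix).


1637168459 = 6195354B hex

6195354B


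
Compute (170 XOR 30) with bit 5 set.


Step 1: 170 ^ 30 = 180
Step 2: 180 | (1 << 5) = 180 | 32 = 180

180


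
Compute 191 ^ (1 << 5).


191 ^ (1 << 5) = 191 ^ 32 = 159

159


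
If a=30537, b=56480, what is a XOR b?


30537 ^ 56480 = 44009

44009


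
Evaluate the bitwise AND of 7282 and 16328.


0b1110001110010 & 0b11111111001000 = 0b1110001000000 = 7232

7232


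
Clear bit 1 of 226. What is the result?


226 & ~(1 << 1) = 224

224


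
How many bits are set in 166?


0b10100110 has 4 set bits

4


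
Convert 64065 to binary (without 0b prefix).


64065 = 1111101001000001 in binary

1111101001000001


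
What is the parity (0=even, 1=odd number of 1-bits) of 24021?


0b101110111010101 has 10 ones => parity 0

0


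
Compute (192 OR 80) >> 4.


Step 1: 192 | 80 = 208
Step 2: 208 >> 4 = 13

13


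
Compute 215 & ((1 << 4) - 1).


215 & 15 = 7

7


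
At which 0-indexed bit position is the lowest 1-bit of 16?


0b10000. Lowest set bit at position 4

4


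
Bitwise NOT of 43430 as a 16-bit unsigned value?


~0b1010100110100110 = 0b101011001011001 = 22105 (16-bit unsigned)

22105


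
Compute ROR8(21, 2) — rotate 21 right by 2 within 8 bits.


Rotate 0b10101 right by 2 (8-bit) = 0b1000101 = 69

69


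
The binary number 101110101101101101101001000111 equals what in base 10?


101110101101101101101001000111 in decimal = 783735367

783735367


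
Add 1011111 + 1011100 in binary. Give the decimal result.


1011111 + 1011100 = 10111011 = 187

187


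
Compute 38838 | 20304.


0b1001011110110110 | 0b100111101010000 = 0b1101111111110110 = 57334

57334


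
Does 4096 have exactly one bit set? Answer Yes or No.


0b1000000000000. Only one bit set => Yes

Yes


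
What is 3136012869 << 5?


0b10111010111010111100001001000101 << 5 = 0b1011101011101011110000100100010100000 = 100352411808

100352411808


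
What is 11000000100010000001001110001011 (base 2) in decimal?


11000000100010000001001110001011 in decimal = 3230143371

3230143371


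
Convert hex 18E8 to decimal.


18E8 hex = 6376 decimal

6376


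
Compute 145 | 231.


0b10010001 | 0b11100111 = 0b11110111 = 247

247


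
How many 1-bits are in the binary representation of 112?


0b1110000 has 3 set bits

3


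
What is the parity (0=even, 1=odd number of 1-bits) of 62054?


0b1111001001100110 has 9 ones => parity 1

1


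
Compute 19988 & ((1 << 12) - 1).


19988 & 4095 = 3604

3604


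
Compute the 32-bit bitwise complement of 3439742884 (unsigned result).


~0b11001101000001100100111110100100 = 0b110010111110011011000001011011 = 855224411 (32-bit unsigned)

855224411


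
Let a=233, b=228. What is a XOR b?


233 ^ 228 = 13

13


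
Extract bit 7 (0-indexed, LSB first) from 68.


0b1000100, position 7 = 0

0
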